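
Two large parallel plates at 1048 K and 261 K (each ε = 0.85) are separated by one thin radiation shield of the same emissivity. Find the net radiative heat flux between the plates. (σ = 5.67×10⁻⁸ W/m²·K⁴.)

Each of the 2 gaps contributes resistance (2/ε − 1) = 2/0.85 − 1 = 1.353; total = 2.706.
q = σ(T₁⁴ − T₂⁴) / 2.706 = 5.67×10⁻⁸ × 1.20×10^12 / 2.706 = 25200 W/m².

q ≈ 25200 W/m²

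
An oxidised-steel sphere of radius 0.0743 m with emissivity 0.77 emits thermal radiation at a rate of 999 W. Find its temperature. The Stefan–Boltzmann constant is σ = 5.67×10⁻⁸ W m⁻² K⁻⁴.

T ≈ 758 K

A = 4πr² = 4π × (0.0743)² = 0.0694 m².
From P = εσAT⁴, T = (P / εσA)^(1/4) = (999 / (0.77 × 5.67×10⁻⁸ × 0.0694))^(1/4).
T = (3.30×10^11)^(1/4) = 758 K.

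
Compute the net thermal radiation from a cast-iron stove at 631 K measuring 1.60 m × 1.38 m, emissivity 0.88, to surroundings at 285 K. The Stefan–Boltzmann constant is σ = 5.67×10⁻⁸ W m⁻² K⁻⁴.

A = 1.60 × 1.38 = 2.21 m².
Q = εσA(T⁴ − T_s⁴). T⁴ − T_s⁴ = (631)⁴ − (285)⁴ = 1.59×10^11 − 6.60×10^9 = 1.52×10^11 K⁴.
Q = 0.88 × 5.67×10⁻⁸ × 2.21 × 1.52×10^11 = 16700 W.

Q ≈ 16700 W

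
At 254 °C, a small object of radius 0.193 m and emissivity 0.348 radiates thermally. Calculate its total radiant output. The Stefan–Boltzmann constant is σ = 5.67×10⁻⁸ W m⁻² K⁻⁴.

A = 4πr² = 4π × (0.193)² = 0.468 m².
254 °C = 527 K.
P = εσAT⁴ = 0.348 × 5.67×10⁻⁸ × 0.468 × (527)⁴ = 0.348 × 5.67×10⁻⁸ × 0.468 × 7.71×10^10.
P = 712 W.

P ≈ 712 W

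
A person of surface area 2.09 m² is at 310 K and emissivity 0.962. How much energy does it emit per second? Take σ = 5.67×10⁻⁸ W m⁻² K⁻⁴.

Stefan–Boltzmann: P = εσAT⁴ = 0.962 × 5.67×10⁻⁸ × 2.09 × (310)⁴ = 0.962 × 5.67×10⁻⁸ × 2.09 × 9.24×10^9.
P = 1050 W.

P ≈ 1050 W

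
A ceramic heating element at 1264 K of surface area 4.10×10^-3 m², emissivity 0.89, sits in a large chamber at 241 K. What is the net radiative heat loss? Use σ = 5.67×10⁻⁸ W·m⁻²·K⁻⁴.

Q ≈ 527 W

Q = εσA(T⁴ − T_s⁴). T⁴ − T_s⁴ = (1264)⁴ − (241)⁴ = 2.55×10^12 − 3.37×10^9 = 2.55×10^12 K⁴.
Q = 0.89 × 5.67×10⁻⁸ × 4.10×10^-3 × 2.55×10^12 = 527 W.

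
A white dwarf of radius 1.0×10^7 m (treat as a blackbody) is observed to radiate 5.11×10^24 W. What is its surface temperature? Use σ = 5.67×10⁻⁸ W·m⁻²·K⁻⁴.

T ≈ 16400 K

A = 4πr² = 4π × (1.0×10^7)² = 1.26×10^15 m².
From P = σAT⁴, T = (P / σA)^(1/4) = (5.11×10^24 / (5.67×10⁻⁸ × 1.26×10^15))^(1/4).
T = (7.17×10^16)^(1/4) = 16400 K.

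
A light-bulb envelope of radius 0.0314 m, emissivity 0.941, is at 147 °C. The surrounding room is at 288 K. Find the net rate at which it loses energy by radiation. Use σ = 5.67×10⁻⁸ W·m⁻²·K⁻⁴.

Q ≈ 16.0 W

A = 4πr² = 4π × (0.0314)² = 0.0124 m².
Convert: 147 °C = 420 K.
Q = εσA(T⁴ − T_s⁴). T⁴ − T_s⁴ = (420)⁴ − (288)⁴ = 3.11×10^10 − 6.88×10^9 = 2.42×10^10 K⁴.
Q = 0.941 × 5.67×10⁻⁸ × 0.0124 × 2.42×10^10 = 16.0 W.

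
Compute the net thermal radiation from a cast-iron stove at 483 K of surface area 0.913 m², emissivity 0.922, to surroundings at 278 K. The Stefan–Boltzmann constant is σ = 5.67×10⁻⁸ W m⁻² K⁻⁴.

Q = εσA(T⁴ − T_s⁴). T⁴ − T_s⁴ = (483)⁴ − (278)⁴ = 5.44×10^10 − 5.97×10^9 = 4.85×10^10 K⁴.
Q = 0.922 × 5.67×10⁻⁸ × 0.913 × 4.85×10^10 = 2310 W.

Q ≈ 2310 W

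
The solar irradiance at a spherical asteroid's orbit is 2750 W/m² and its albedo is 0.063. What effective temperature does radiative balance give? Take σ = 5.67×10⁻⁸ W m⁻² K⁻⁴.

Power absorbed = (1−a)S·πR²; power emitted = 4πR²σT⁴. Equating and cancelling πR²:
T = ((1−a)S / 4σ)^(1/4) = (2580 / (4 × 5.67×10⁻⁸))^(1/4) = (1.14×10^10)^(1/4).
T = 326 K.

T ≈ 326 K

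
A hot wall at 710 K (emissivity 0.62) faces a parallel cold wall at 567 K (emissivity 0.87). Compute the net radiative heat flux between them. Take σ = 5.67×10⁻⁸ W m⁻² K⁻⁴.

For two large parallel gray plates, q = σ(T₁⁴ − T₂⁴) / (1/ε₁ + 1/ε₂ − 1).
1/ε₁ + 1/ε₂ − 1 = 1/0.62 + 1/0.87 − 1 = 1.762.
T₁⁴ − T₂⁴ = 2.54×10^11 − 1.03×10^11 = 1.51×10^11 K⁴.
q = 5.67×10⁻⁸ × 1.51×10^11 / 1.762 = 4850 W/m².

q ≈ 4850 W/m²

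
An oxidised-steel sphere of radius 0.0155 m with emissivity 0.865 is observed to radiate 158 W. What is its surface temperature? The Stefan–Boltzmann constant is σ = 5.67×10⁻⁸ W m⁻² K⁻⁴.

T ≈ 1020 K

A = 4πr² = 4π × (0.0155)² = 3.02×10^-3 m².
From P = εσAT⁴, T = (P / εσA)^(1/4) = (158 / (0.865 × 5.67×10⁻⁸ × 3.02×10^-3))^(1/4).
T = (1.07×10^12)^(1/4) = 1020 K.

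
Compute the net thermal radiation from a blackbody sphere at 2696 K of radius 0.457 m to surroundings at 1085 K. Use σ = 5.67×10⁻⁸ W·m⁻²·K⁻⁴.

A = 4πr² = 4π × (0.457)² = 2.62 m².
Q = σA(T⁴ − T_s⁴). T⁴ − T_s⁴ = (2696)⁴ − (1085)⁴ = 5.28×10^13 − 1.39×10^12 = 5.14×10^13 K⁴.
Q = 5.67×10⁻⁸ × 2.62 × 5.14×10^13 = 7.66×10^6 W.

Q ≈ 7.66×10^6 W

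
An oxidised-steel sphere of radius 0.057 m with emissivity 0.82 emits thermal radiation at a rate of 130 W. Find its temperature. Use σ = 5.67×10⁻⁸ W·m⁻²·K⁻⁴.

A = 4πr² = 4π × (0.057)² = 0.0408 m².
From P = εσAT⁴, T = (P / εσA)^(1/4) = (130 / (0.82 × 5.67×10⁻⁸ × 0.0408))^(1/4).
T = (6.85×10^10)^(1/4) = 512 K.

T ≈ 512 K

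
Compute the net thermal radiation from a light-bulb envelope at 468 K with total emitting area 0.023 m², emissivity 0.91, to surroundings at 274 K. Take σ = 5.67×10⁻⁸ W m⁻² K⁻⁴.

Q ≈ 50.2 W

Q = εσA(T⁴ − T_s⁴). T⁴ − T_s⁴ = (468)⁴ − (274)⁴ = 4.80×10^10 − 5.64×10^9 = 4.23×10^10 K⁴.
Q = 0.91 × 5.67×10⁻⁸ × 0.0230 × 4.23×10^10 = 50.2 W.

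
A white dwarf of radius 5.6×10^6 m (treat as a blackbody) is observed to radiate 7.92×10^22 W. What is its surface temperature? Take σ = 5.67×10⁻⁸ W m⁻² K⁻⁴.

A = 4πr² = 4π × (5.6×10^6)² = 3.94×10^14 m².
From P = σAT⁴, T = (P / σA)^(1/4) = (7.92×10^22 / (5.67×10⁻⁸ × 3.94×10^14))^(1/4).
T = (3.54×10^15)^(1/4) = 7720 K.

T ≈ 7720 K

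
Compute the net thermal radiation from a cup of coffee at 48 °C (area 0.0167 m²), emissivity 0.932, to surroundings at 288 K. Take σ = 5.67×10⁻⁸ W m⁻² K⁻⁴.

Convert: 48 °C = 321 K.
Q = εσA(T⁴ − T_s⁴). T⁴ − T_s⁴ = (321)⁴ − (288)⁴ = 1.06×10^10 − 6.88×10^9 = 3.74×10^9 K⁴.
Q = 0.932 × 5.67×10⁻⁸ × 0.0167 × 3.74×10^9 = 3.30 W.

Q ≈ 3.30 W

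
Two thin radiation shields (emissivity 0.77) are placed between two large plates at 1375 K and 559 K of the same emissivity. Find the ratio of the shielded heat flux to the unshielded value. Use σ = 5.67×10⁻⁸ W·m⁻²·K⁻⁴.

ratio ≈ 0.333

With N identical shields there are N+1 = 3 gaps in series, each with the same radiative resistance, so the flux falls to 1/(N+1) of its unshielded value.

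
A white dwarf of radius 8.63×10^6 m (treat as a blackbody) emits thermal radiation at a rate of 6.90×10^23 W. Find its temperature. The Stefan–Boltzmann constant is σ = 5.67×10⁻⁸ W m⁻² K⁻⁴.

A = 4πr² = 4π × (8.63×10^6)² = 9.36×10^14 m².
From P = σAT⁴, T = (P / σA)^(1/4) = (6.90×10^23 / (5.67×10⁻⁸ × 9.36×10^14))^(1/4).
T = (1.30×10^16)^(1/4) = 10700 K.

T ≈ 10700 K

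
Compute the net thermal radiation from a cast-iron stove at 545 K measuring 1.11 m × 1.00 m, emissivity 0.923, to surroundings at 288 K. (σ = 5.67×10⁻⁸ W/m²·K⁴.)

Q ≈ 4730 W

A = 1.11 × 1.00 = 1.11 m².
Q = εσA(T⁴ − T_s⁴). T⁴ − T_s⁴ = (545)⁴ − (288)⁴ = 8.82×10^10 − 6.88×10^9 = 8.13×10^10 K⁴.
Q = 0.923 × 5.67×10⁻⁸ × 1.11 × 8.13×10^10 = 4730 W.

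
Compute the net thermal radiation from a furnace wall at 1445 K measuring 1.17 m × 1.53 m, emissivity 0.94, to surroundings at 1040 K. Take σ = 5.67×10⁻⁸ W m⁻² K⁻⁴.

Q ≈ 3.04×10^5 W

A = 1.17 × 1.53 = 1.79 m².
Q = εσA(T⁴ − T_s⁴). T⁴ − T_s⁴ = (1445)⁴ − (1040)⁴ = 4.36×10^12 − 1.17×10^12 = 3.19×10^12 K⁴.
Q = 0.94 × 5.67×10⁻⁸ × 1.79 × 3.19×10^12 = 3.04×10^5 W.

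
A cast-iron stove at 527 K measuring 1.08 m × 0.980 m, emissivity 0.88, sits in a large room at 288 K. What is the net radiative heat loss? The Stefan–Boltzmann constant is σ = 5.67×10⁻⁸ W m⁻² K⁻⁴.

A = 1.08 × 0.980 = 1.06 m².
Q = εσA(T⁴ − T_s⁴). T⁴ − T_s⁴ = (527)⁴ − (288)⁴ = 7.71×10^10 − 6.88×10^9 = 7.03×10^10 K⁴.
Q = 0.88 × 5.67×10⁻⁸ × 1.06 × 7.03×10^10 = 3710 W.

Q ≈ 3710 W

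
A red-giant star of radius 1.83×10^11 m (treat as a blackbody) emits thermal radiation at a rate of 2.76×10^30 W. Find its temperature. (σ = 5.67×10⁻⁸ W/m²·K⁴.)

A = 4πr² = 4π × (1.83×10^11)² = 4.21×10^23 m².
From P = σAT⁴, T = (P / σA)^(1/4) = (2.76×10^30 / (5.67×10⁻⁸ × 4.21×10^23))^(1/4).
T = (1.16×10^14)^(1/4) = 3280 K.

T ≈ 3280 K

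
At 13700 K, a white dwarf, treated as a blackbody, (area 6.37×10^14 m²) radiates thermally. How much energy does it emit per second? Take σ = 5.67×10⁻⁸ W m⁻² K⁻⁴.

P ≈ 1.27×10^24 W

P = σAT⁴ = 5.67×10⁻⁸ × 6.37×10^14 × (13700)⁴ = 5.67×10⁻⁸ × 6.37×10^14 × 3.52×10^16.
P = 1.27×10^24 W.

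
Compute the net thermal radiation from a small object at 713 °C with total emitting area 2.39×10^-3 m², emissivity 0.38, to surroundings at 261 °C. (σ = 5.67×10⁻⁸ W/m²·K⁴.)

Q ≈ 44.5 W

Convert: 713 °C = 986 K; 261 °C = 534 K.
Q = εσA(T⁴ − T_s⁴). T⁴ − T_s⁴ = (986)⁴ − (534)⁴ = 9.45×10^11 − 8.13×10^10 = 8.64×10^11 K⁴.
Q = 0.38 × 5.67×10⁻⁸ × 2.39×10^-3 × 8.64×10^11 = 44.5 W.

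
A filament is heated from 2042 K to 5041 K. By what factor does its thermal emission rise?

ratio ≈ 37.1

P ∝ T⁴, so the ratio is (5041/2042)⁴ = (2.469)⁴ = 37.1.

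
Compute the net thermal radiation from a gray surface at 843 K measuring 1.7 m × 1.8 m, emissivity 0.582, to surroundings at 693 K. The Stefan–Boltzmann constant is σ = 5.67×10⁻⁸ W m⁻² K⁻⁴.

Q ≈ 27700 W

A = 1.7 × 1.8 = 3.06 m².
Q = εσA(T⁴ − T_s⁴). T⁴ − T_s⁴ = (843)⁴ − (693)⁴ = 5.05×10^11 − 2.31×10^11 = 2.74×10^11 K⁴.
Q = 0.582 × 5.67×10⁻⁸ × 3.06 × 2.74×10^11 = 27700 W.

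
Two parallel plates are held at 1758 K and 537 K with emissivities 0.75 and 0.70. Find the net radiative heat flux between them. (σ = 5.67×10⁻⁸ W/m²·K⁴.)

For two large parallel gray plates, q = σ(T₁⁴ − T₂⁴) / (1/ε₁ + 1/ε₂ − 1).
1/ε₁ + 1/ε₂ − 1 = 1/0.75 + 1/0.70 − 1 = 1.762.
T₁⁴ − T₂⁴ = 9.55×10^12 − 8.32×10^10 = 9.47×10^12 K⁴.
q = 5.67×10⁻⁸ × 9.47×10^12 / 1.762 = 3.05×10^5 W/m².

q ≈ 3.05×10^5 W/m²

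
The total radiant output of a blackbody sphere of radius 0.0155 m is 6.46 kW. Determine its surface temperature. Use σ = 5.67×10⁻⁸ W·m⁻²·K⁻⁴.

A = 4πr² = 4π × (0.0155)² = 3.02×10^-3 m².
From P = σAT⁴, T = (P / σA)^(1/4) = (6460 / (5.67×10⁻⁸ × 3.02×10^-3))^(1/4).
T = (3.77×10^13)^(1/4) = 2480 K.

T ≈ 2480 K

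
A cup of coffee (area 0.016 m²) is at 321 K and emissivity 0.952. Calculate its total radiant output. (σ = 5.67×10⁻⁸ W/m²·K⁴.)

Stefan–Boltzmann: P = εσAT⁴ = 0.952 × 5.67×10⁻⁸ × 0.0160 × (321)⁴ = 0.952 × 5.67×10⁻⁸ × 0.0160 × 1.06×10^10.
P = 9.17 W.

P ≈ 9.17 W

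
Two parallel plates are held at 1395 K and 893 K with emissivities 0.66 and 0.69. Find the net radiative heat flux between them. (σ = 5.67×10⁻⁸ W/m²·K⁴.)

For two large parallel gray plates, q = σ(T₁⁴ − T₂⁴) / (1/ε₁ + 1/ε₂ − 1).
1/ε₁ + 1/ε₂ − 1 = 1/0.66 + 1/0.69 − 1 = 1.964.
T₁⁴ − T₂⁴ = 3.79×10^12 − 6.36×10^11 = 3.15×10^12 K⁴.
q = 5.67×10⁻⁸ × 3.15×10^12 / 1.964 = 91000 W/m².

q ≈ 91000 W/m²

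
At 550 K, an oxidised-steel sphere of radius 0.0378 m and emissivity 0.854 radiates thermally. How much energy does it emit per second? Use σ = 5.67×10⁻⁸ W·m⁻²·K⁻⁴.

A = 4πr² = 4π × (0.0378)² = 0.0180 m².
P = εσAT⁴ = 0.854 × 5.67×10⁻⁸ × 0.0180 × (550)⁴ = 0.854 × 5.67×10⁻⁸ × 0.0180 × 9.15×10^10.
P = 79.6 W.

P ≈ 79.6 W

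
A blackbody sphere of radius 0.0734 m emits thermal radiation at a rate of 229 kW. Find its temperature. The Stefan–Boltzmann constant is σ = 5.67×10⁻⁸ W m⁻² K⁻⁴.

A = 4πr² = 4π × (0.0734)² = 0.0677 m².
From P = σAT⁴, T = (P / σA)^(1/4) = (2.29×10^5 / (5.67×10⁻⁸ × 0.0677))^(1/4).
T = (5.97×10^13)^(1/4) = 2780 K.

T ≈ 2780 K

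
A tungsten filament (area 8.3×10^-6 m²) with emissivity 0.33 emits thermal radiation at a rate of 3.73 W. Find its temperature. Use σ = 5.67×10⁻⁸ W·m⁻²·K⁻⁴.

T ≈ 2210 K

From P = εσAT⁴, T = (P / εσA)^(1/4) = (3.73 / (0.33 × 5.67×10⁻⁸ × 8.30×10^-6))^(1/4).
T = (2.40×10^13)^(1/4) = 2210 K.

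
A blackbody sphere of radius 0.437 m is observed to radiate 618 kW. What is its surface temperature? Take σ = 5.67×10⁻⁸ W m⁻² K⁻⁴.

A = 4πr² = 4π × (0.437)² = 2.40 m².
From P = σAT⁴, T = (P / σA)^(1/4) = (6.18×10^5 / (5.67×10⁻⁸ × 2.40))^(1/4).
T = (4.54×10^12)^(1/4) = 1460 K.

T ≈ 1460 K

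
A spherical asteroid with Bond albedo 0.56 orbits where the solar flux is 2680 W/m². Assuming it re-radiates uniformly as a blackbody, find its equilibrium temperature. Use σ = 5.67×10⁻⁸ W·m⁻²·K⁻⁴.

Power absorbed = (1−a)S·πR²; power emitted = 4πR²σT⁴. Equating and cancelling πR²:
T = ((1−a)S / 4σ)^(1/4) = (1180 / (4 × 5.67×10⁻⁸))^(1/4) = (5.20×10^9)^(1/4).
T = 269 K.

T ≈ 269 K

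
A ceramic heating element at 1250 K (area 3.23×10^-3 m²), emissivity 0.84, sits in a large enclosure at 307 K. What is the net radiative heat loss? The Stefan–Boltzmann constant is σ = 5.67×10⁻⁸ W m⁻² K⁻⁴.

Q ≈ 374 W

Q = εσA(T⁴ − T_s⁴). T⁴ − T_s⁴ = (1250)⁴ − (307)⁴ = 2.44×10^12 − 8.88×10^9 = 2.43×10^12 K⁴.
Q = 0.84 × 5.67×10⁻⁸ × 3.23×10^-3 × 2.43×10^12 = 374 W.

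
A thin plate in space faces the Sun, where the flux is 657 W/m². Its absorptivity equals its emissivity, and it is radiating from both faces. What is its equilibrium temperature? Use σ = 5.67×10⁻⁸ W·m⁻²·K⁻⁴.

T ≈ 276 K

Absorbed flux αS = emitted flux 2εσT⁴ per unit area; with α = ε this gives T = (S/2σ)^(1/4).
T = (657 / (2 × 5.67×10⁻⁸))^(1/4) = (5.79×10^9)^(1/4).
T = 276 K.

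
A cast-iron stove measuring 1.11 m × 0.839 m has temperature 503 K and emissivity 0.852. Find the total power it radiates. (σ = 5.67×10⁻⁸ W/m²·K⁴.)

P ≈ 2880 W

A = 1.11 × 0.839 = 0.931 m².
Stefan–Boltzmann: P = εσAT⁴ = 0.852 × 5.67×10⁻⁸ × 0.931 × (503)⁴ = 0.852 × 5.67×10⁻⁸ × 0.931 × 6.40×10^10.
P = 2880 W.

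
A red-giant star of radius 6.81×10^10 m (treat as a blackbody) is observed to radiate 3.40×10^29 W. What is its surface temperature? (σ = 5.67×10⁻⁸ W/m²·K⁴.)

T ≈ 3180 K

A = 4πr² = 4π × (6.81×10^10)² = 5.83×10^22 m².
From P = σAT⁴, T = (P / σA)^(1/4) = (3.40×10^29 / (5.67×10⁻⁸ × 5.83×10^22))^(1/4).
T = (1.03×10^14)^(1/4) = 3180 K.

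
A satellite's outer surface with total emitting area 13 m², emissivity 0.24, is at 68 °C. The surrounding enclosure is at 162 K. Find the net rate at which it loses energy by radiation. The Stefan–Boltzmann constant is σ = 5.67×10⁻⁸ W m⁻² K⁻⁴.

Convert: 68 °C = 341 K.
Q = εσA(T⁴ − T_s⁴). T⁴ − T_s⁴ = (341)⁴ − (162)⁴ = 1.35×10^10 − 6.89×10^8 = 1.28×10^10 K⁴.
Q = 0.24 × 5.67×10⁻⁸ × 13.0 × 1.28×10^10 = 2270 W.

Q ≈ 2270 W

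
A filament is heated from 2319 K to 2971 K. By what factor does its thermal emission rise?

P ∝ T⁴, so the ratio is (2971/2319)⁴ = (1.281)⁴ = 2.69.

ratio ≈ 2.69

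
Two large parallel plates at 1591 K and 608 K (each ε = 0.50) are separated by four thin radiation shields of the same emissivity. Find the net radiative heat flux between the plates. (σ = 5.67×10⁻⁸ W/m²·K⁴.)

Each of the 5 gaps contributes resistance (2/ε − 1) = 2/0.50 − 1 = 3.000; total = 15.00.
q = σ(T₁⁴ − T₂⁴) / 15.00 = 5.67×10⁻⁸ × 6.27×10^12 / 15.00 = 23700 W/m².

q ≈ 23700 W/m²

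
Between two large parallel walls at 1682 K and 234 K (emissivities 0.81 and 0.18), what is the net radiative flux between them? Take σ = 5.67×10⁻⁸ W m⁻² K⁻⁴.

For two large parallel gray plates, q = σ(T₁⁴ − T₂⁴) / (1/ε₁ + 1/ε₂ − 1).
1/ε₁ + 1/ε₂ − 1 = 1/0.81 + 1/0.18 − 1 = 5.790.
T₁⁴ − T₂⁴ = 8.00×10^12 − 3.00×10^9 = 8.00×10^12 K⁴.
q = 5.67×10⁻⁸ × 8.00×10^12 / 5.790 = 78300 W/m².

q ≈ 78300 W/m²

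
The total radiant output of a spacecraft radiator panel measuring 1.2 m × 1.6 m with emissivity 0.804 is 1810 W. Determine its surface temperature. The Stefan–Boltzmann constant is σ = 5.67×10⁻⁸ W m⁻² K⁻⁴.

T ≈ 379 K

A = 1.2 × 1.6 = 1.92 m².
From P = εσAT⁴, T = (P / εσA)^(1/4) = (1810 / (0.804 × 5.67×10⁻⁸ × 1.92))^(1/4).
T = (2.07×10^10)^(1/4) = 379 K.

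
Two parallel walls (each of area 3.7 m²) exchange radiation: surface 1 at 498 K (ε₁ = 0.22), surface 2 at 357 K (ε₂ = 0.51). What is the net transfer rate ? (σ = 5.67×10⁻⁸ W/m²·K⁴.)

For two large parallel gray plates, q = σ(T₁⁴ − T₂⁴) / (1/ε₁ + 1/ε₂ − 1).
1/ε₁ + 1/ε₂ − 1 = 1/0.22 + 1/0.51 − 1 = 5.506.
T₁⁴ − T₂⁴ = 6.15×10^10 − 1.62×10^10 = 4.53×10^10 K⁴.
q = 5.67×10⁻⁸ × 4.53×10^10 / 5.506 = 466 W/m².
Q = q·A = 466 × 3.7 = 1720 W.

Q ≈ 1720 W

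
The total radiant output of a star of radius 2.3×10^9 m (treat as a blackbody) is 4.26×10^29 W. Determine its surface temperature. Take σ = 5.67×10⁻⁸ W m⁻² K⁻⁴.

A = 4πr² = 4π × (2.3×10^9)² = 6.65×10^19 m².
From P = σAT⁴, T = (P / σA)^(1/4) = (4.26×10^29 / (5.67×10⁻⁸ × 6.65×10^19))^(1/4).
T = (1.13×10^17)^(1/4) = 18300 K.

T ≈ 18300 K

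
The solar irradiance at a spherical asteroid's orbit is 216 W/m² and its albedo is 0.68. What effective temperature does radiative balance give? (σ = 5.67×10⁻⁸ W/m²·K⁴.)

T ≈ 132 K

Power absorbed = (1−a)S·πR²; power emitted = 4πR²σT⁴. Equating and cancelling πR²:
T = ((1−a)S / 4σ)^(1/4) = (69.1 / (4 × 5.67×10⁻⁸))^(1/4) = (3.05×10^8)^(1/4).
T = 132 K.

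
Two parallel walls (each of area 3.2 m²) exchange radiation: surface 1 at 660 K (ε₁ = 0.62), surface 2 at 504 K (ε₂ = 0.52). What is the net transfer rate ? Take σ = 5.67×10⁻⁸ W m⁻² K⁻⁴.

Q ≈ 8960 W

For two large parallel gray plates, q = σ(T₁⁴ − T₂⁴) / (1/ε₁ + 1/ε₂ − 1).
1/ε₁ + 1/ε₂ − 1 = 1/0.62 + 1/0.52 − 1 = 2.536.
T₁⁴ − T₂⁴ = 1.90×10^11 − 6.45×10^10 = 1.25×10^11 K⁴.
q = 5.67×10⁻⁸ × 1.25×10^11 / 2.536 = 2800 W/m².
Q = q·A = 2800 × 3.2 = 8960 W.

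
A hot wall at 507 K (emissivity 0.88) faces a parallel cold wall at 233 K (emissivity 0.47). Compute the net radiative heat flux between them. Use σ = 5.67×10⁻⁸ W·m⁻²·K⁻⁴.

For two large parallel gray plates, q = σ(T₁⁴ − T₂⁴) / (1/ε₁ + 1/ε₂ − 1).
1/ε₁ + 1/ε₂ − 1 = 1/0.88 + 1/0.47 − 1 = 2.264.
T₁⁴ − T₂⁴ = 6.61×10^10 − 2.95×10^9 = 6.31×10^10 K⁴.
q = 5.67×10⁻⁸ × 6.31×10^10 / 2.264 = 1580 W/m².

q ≈ 1580 W/m²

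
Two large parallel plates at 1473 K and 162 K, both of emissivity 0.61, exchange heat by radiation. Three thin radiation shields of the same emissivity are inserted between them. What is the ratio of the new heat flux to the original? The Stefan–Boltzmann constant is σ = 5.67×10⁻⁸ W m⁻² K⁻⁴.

With N identical shields there are N+1 = 4 gaps in series, each with the same radiative resistance, so the flux falls to 1/(N+1) of its unshielded value.

ratio ≈ 0.250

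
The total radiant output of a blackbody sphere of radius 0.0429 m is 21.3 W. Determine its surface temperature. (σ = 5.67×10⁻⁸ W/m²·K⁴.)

T ≈ 357 K

A = 4πr² = 4π × (0.0429)² = 0.0231 m².
From P = σAT⁴, T = (P / σA)^(1/4) = (21.3 / (5.67×10⁻⁸ × 0.0231))^(1/4).
T = (1.62×10^10)^(1/4) = 357 K.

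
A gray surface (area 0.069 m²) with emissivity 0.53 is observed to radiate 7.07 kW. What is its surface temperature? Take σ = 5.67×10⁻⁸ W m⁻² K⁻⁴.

From P = εσAT⁴, T = (P / εσA)^(1/4) = (7070 / (0.53 × 5.67×10⁻⁸ × 0.0690))^(1/4).
T = (3.41×10^12)^(1/4) = 1360 K.

T ≈ 1360 K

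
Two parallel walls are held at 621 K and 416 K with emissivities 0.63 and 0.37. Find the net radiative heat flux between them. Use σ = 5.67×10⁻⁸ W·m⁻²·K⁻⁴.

For two large parallel gray plates, q = σ(T₁⁴ − T₂⁴) / (1/ε₁ + 1/ε₂ − 1).
1/ε₁ + 1/ε₂ − 1 = 1/0.63 + 1/0.37 − 1 = 3.290.
T₁⁴ − T₂⁴ = 1.49×10^11 − 2.99×10^10 = 1.19×10^11 K⁴.
q = 5.67×10⁻⁸ × 1.19×10^11 / 3.290 = 2050 W/m².

q ≈ 2050 W/m²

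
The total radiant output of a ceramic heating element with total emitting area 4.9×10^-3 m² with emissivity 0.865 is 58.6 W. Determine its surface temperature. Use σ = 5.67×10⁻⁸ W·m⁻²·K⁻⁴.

From P = εσAT⁴, T = (P / εσA)^(1/4) = (58.6 / (0.865 × 5.67×10⁻⁸ × 4.90×10^-3))^(1/4).
T = (2.44×10^11)^(1/4) = 703 K.

T ≈ 703 K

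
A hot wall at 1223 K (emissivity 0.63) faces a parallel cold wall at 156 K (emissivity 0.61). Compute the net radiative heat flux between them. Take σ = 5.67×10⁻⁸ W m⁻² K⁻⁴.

For two large parallel gray plates, q = σ(T₁⁴ − T₂⁴) / (1/ε₁ + 1/ε₂ − 1).
1/ε₁ + 1/ε₂ − 1 = 1/0.63 + 1/0.61 − 1 = 2.227.
T₁⁴ − T₂⁴ = 2.24×10^12 − 5.92×10^8 = 2.24×10^12 K⁴.
q = 5.67×10⁻⁸ × 2.24×10^12 / 2.227 = 57000 W/m².

q ≈ 57000 W/m²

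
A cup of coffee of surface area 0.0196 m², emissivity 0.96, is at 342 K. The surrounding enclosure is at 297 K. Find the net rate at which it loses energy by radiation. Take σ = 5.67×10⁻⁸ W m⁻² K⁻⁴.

Q = εσA(T⁴ − T_s⁴). T⁴ − T_s⁴ = (342)⁴ − (297)⁴ = 1.37×10^10 − 7.78×10^9 = 5.90×10^9 K⁴.
Q = 0.96 × 5.67×10⁻⁸ × 0.0196 × 5.90×10^9 = 6.29 W.

Q ≈ 6.29 W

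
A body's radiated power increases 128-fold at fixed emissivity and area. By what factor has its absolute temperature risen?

P ∝ T⁴ ⇒ T ∝ P^(1/4), so T scales by (128)^(1/4) = 3.36.

factor ≈ 3.36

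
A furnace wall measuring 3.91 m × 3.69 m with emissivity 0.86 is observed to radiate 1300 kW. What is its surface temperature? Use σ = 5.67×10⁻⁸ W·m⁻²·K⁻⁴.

A = 3.91 × 3.69 = 14.4 m².
From P = εσAT⁴, T = (P / εσA)^(1/4) = (1.30×10^6 / (0.86 × 5.67×10⁻⁸ × 14.4))^(1/4).
T = (1.85×10^12)^(1/4) = 1170 K.

T ≈ 1170 K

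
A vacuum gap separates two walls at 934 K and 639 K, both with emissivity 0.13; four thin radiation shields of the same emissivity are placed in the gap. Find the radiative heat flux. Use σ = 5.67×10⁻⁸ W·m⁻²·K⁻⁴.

Each of the 5 gaps contributes resistance (2/ε − 1) = 2/0.13 − 1 = 14.38; total = 71.92.
q = σ(T₁⁴ − T₂⁴) / 71.92 = 5.67×10⁻⁸ × 5.94×10^11 / 71.92 = 468 W/m².

q ≈ 468 W/m²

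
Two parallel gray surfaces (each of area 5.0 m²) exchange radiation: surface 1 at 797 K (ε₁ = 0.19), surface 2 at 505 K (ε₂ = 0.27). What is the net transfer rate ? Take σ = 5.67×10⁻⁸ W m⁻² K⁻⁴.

For two large parallel gray plates, q = σ(T₁⁴ − T₂⁴) / (1/ε₁ + 1/ε₂ − 1).
1/ε₁ + 1/ε₂ − 1 = 1/0.19 + 1/0.27 − 1 = 7.967.
T₁⁴ − T₂⁴ = 4.03×10^11 − 6.50×10^10 = 3.38×10^11 K⁴.
q = 5.67×10⁻⁸ × 3.38×10^11 / 7.967 = 2410 W/m².
Q = q·A = 2410 × 5.0 = 12000 W.

Q ≈ 12000 W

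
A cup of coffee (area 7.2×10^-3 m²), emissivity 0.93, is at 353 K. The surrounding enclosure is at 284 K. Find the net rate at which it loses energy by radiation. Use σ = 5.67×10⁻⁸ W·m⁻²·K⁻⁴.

Q ≈ 3.43 W

Q = εσA(T⁴ − T_s⁴). T⁴ − T_s⁴ = (353)⁴ − (284)⁴ = 1.55×10^10 − 6.51×10^9 = 9.02×10^9 K⁴.
Q = 0.93 × 5.67×10⁻⁸ × 7.20×10^-3 × 9.02×10^9 = 3.43 W.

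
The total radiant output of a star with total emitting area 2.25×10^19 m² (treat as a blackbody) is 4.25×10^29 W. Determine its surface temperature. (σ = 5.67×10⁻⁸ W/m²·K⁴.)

T ≈ 24000 K

From P = σAT⁴, T = (P / σA)^(1/4) = (4.25×10^29 / (5.67×10⁻⁸ × 2.25×10^19))^(1/4).
T = (3.33×10^17)^(1/4) = 24000 K.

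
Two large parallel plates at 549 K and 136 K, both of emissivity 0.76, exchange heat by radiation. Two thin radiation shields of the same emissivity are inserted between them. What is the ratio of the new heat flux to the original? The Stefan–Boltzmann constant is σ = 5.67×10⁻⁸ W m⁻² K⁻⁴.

ratio ≈ 0.333

With N identical shields there are N+1 = 3 gaps in series, each with the same radiative resistance, so the flux falls to 1/(N+1) of its unshielded value.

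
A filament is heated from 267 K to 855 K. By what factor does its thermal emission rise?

P ∝ T⁴, so the ratio is (855/267)⁴ = (3.202)⁴ = 105.

ratio ≈ 105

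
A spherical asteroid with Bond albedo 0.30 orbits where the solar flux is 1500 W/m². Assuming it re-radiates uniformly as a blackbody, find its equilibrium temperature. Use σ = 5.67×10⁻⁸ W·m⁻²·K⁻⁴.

T ≈ 261 K

Power absorbed = (1−a)S·πR²; power emitted = 4πR²σT⁴. Equating and cancelling πR²:
T = ((1−a)S / 4σ)^(1/4) = (1050 / (4 × 5.67×10⁻⁸))^(1/4) = (4.63×10^9)^(1/4).
T = 261 K.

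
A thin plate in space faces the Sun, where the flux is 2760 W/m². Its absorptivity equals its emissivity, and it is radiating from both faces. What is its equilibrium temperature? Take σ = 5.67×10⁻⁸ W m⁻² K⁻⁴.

T ≈ 395 K

Absorbed flux αS = emitted flux 2εσT⁴ per unit area; with α = ε this gives T = (S/2σ)^(1/4).
T = (2760 / (2 × 5.67×10⁻⁸))^(1/4) = (2.43×10^10)^(1/4).
T = 395 K.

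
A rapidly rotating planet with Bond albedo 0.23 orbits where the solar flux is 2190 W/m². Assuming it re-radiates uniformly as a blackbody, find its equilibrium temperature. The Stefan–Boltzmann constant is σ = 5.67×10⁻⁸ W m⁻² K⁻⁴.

Power absorbed = (1−a)S·πR²; power emitted = 4πR²σT⁴. Equating and cancelling πR²:
T = ((1−a)S / 4σ)^(1/4) = (1690 / (4 × 5.67×10⁻⁸))^(1/4) = (7.44×10^9)^(1/4).
T = 294 K.

T ≈ 294 K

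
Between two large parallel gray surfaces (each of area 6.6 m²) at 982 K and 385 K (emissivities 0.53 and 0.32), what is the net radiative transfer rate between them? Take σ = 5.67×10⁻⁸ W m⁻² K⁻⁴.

For two large parallel gray plates, q = σ(T₁⁴ − T₂⁴) / (1/ε₁ + 1/ε₂ − 1).
1/ε₁ + 1/ε₂ − 1 = 1/0.53 + 1/0.32 − 1 = 4.012.
T₁⁴ − T₂⁴ = 9.30×10^11 − 2.20×10^10 = 9.08×10^11 K⁴.
q = 5.67×10⁻⁸ × 9.08×10^11 / 4.012 = 12800 W/m².
Q = q·A = 12800 × 6.6 = 84700 W.

Q ≈ 84700 W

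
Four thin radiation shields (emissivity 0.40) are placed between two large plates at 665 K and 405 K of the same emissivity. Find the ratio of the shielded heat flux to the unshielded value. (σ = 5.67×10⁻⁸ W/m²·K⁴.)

ratio ≈ 0.200

With N identical shields there are N+1 = 5 gaps in series, each with the same radiative resistance, so the flux falls to 1/(N+1) of its unshielded value.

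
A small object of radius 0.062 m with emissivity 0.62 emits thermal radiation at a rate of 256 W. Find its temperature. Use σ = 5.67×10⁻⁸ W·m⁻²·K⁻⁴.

A = 4πr² = 4π × (0.062)² = 0.0483 m².
From P = εσAT⁴, T = (P / εσA)^(1/4) = (256 / (0.62 × 5.67×10⁻⁸ × 0.0483))^(1/4).
T = (1.51×10^11)^(1/4) = 623 K.

T ≈ 623 K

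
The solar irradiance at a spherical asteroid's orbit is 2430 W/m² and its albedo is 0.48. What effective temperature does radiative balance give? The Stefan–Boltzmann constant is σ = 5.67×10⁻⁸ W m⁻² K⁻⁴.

T ≈ 273 K

Power absorbed = (1−a)S·πR²; power emitted = 4πR²σT⁴. Equating and cancelling πR²:
T = ((1−a)S / 4σ)^(1/4) = (1260 / (4 × 5.67×10⁻⁸))^(1/4) = (5.57×10^9)^(1/4).
T = 273 K.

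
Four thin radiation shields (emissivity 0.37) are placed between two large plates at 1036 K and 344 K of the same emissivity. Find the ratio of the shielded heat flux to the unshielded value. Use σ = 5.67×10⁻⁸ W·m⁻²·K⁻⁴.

With N identical shields there are N+1 = 5 gaps in series, each with the same radiative resistance, so the flux falls to 1/(N+1) of its unshielded value.

ratio ≈ 0.200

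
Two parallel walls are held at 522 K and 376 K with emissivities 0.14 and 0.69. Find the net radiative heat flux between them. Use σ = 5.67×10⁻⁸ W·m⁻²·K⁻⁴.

q ≈ 405 W/m²

For two large parallel gray plates, q = σ(T₁⁴ − T₂⁴) / (1/ε₁ + 1/ε₂ − 1).
1/ε₁ + 1/ε₂ − 1 = 1/0.14 + 1/0.69 − 1 = 7.592.
T₁⁴ − T₂⁴ = 7.42×10^10 − 2.00×10^10 = 5.43×10^10 K⁴.
q = 5.67×10⁻⁸ × 5.43×10^10 / 7.592 = 405 W/m².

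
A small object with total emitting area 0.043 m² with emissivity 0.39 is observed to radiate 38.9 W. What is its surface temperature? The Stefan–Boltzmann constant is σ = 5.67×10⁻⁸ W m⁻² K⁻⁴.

From P = εσAT⁴, T = (P / εσA)^(1/4) = (38.9 / (0.39 × 5.67×10⁻⁸ × 0.0430))^(1/4).
T = (4.09×10^10)^(1/4) = 450 K.

T ≈ 450 K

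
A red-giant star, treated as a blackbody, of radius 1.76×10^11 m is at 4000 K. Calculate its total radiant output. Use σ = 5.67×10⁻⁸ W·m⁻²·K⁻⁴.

A = 4πr² = 4π × (1.76×10^11)² = 3.89×10^23 m².
P = σAT⁴ = 5.67×10⁻⁸ × 3.89×10^23 × (4000)⁴ = 5.67×10⁻⁸ × 3.89×10^23 × 2.56×10^14.
P = 5.65×10^30 W.

P ≈ 5.65×10^30 W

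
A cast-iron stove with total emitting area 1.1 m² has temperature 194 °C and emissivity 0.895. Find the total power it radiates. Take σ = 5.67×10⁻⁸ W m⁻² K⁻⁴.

P ≈ 2660 W

194 °C = 467 K.
Stefan–Boltzmann: P = εσAT⁴ = 0.895 × 5.67×10⁻⁸ × 1.10 × (467)⁴ = 0.895 × 5.67×10⁻⁸ × 1.10 × 4.76×10^10.
P = 2660 W.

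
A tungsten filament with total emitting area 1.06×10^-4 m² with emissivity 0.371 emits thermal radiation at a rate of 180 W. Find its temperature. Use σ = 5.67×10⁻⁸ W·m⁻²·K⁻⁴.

From P = εσAT⁴, T = (P / εσA)^(1/4) = (180 / (0.371 × 5.67×10⁻⁸ × 1.06×10^-4))^(1/4).
T = (8.07×10^13)^(1/4) = 3000 K.

T ≈ 3000 K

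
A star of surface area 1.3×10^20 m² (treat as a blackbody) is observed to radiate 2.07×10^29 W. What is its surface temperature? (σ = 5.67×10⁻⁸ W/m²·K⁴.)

T ≈ 12900 K

From P = σAT⁴, T = (P / σA)^(1/4) = (2.07×10^29 / (5.67×10⁻⁸ × 1.30×10^20))^(1/4).
T = (2.81×10^16)^(1/4) = 12900 K.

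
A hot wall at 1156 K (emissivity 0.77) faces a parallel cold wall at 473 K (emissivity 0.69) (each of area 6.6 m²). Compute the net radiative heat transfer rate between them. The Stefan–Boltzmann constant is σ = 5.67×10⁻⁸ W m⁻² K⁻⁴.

Q ≈ 3.72×10^5 W

For two large parallel gray plates, q = σ(T₁⁴ − T₂⁴) / (1/ε₁ + 1/ε₂ − 1).
1/ε₁ + 1/ε₂ − 1 = 1/0.77 + 1/0.69 − 1 = 1.748.
T₁⁴ − T₂⁴ = 1.79×10^12 − 5.01×10^10 = 1.74×10^12 K⁴.
q = 5.67×10⁻⁸ × 1.74×10^12 / 1.748 = 56300 W/m².
Q = q·A = 56300 × 6.6 = 3.72×10^5 W.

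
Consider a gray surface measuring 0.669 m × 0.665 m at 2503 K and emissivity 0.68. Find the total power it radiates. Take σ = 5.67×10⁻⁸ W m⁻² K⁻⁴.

P ≈ 6.73×10^5 W

A = 0.669 × 0.665 = 0.445 m².
Stefan–Boltzmann: P = εσAT⁴ = 0.68 × 5.67×10⁻⁸ × 0.445 × (2503)⁴ = 0.68 × 5.67×10⁻⁸ × 0.445 × 3.93×10^13.
P = 6.73×10^5 W.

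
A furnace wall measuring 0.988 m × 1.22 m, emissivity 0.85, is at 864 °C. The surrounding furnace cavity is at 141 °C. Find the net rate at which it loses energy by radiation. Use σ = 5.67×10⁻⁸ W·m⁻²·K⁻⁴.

A = 0.988 × 1.22 = 1.21 m².
Convert: 864 °C = 1137 K; 141 °C = 414 K.
Q = εσA(T⁴ − T_s⁴). T⁴ − T_s⁴ = (1137)⁴ − (414)⁴ = 1.67×10^12 − 2.94×10^10 = 1.64×10^12 K⁴.
Q = 0.85 × 5.67×10⁻⁸ × 1.21 × 1.64×10^12 = 95400 W.

Q ≈ 95400 W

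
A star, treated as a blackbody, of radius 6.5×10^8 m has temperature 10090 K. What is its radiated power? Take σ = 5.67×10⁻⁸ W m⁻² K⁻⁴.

P ≈ 3.12×10^27 W

A = 4πr² = 4π × (6.5×10^8)² = 5.31×10^18 m².
P = σAT⁴ = 5.67×10⁻⁸ × 5.31×10^18 × (10090)⁴ = 5.67×10⁻⁸ × 5.31×10^18 × 1.04×10^16.
P = 3.12×10^27 W.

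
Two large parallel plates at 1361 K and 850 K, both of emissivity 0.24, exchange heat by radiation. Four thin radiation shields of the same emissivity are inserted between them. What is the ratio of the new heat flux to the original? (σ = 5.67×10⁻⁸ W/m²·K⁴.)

With N identical shields there are N+1 = 5 gaps in series, each with the same radiative resistance, so the flux falls to 1/(N+1) of its unshielded value.

ratio ≈ 0.200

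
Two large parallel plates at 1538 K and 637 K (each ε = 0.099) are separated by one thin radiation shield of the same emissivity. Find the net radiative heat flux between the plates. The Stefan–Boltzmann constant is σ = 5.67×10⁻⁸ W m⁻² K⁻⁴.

Each of the 2 gaps contributes resistance (2/ε − 1) = 2/0.099 − 1 = 19.20; total = 38.40.
q = σ(T₁⁴ − T₂⁴) / 38.40 = 5.67×10⁻⁸ × 5.43×10^12 / 38.40 = 8020 W/m².

q ≈ 8020 W/m²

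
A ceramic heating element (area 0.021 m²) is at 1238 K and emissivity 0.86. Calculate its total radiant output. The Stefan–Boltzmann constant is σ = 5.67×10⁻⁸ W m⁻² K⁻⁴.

Stefan–Boltzmann: P = εσAT⁴ = 0.86 × 5.67×10⁻⁸ × 0.0210 × (1238)⁴ = 0.86 × 5.67×10⁻⁸ × 0.0210 × 2.35×10^12.
P = 2410 W.

P ≈ 2410 W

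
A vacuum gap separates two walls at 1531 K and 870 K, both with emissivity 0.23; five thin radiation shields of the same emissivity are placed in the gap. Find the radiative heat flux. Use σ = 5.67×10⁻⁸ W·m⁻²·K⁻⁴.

Each of the 6 gaps contributes resistance (2/ε − 1) = 2/0.23 − 1 = 7.696; total = 46.17.
q = σ(T₁⁴ − T₂⁴) / 46.17 = 5.67×10⁻⁸ × 4.92×10^12 / 46.17 = 6040 W/m².

q ≈ 6040 W/m²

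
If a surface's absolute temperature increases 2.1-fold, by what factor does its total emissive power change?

factor ≈ 19.4

P ∝ T⁴, so the power scales as (2.1)⁴ = 19.4.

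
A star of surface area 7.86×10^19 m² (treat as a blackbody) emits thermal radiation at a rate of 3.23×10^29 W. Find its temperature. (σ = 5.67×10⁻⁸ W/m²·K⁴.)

From P = σAT⁴, T = (P / σA)^(1/4) = (3.23×10^29 / (5.67×10⁻⁸ × 7.86×10^19))^(1/4).
T = (7.25×10^16)^(1/4) = 16400 K.

T ≈ 16400 K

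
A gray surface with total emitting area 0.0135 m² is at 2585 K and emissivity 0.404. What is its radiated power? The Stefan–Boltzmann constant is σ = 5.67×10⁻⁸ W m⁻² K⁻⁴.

P ≈ 13800 W

Stefan–Boltzmann: P = εσAT⁴ = 0.404 × 5.67×10⁻⁸ × 0.0135 × (2585)⁴ = 0.404 × 5.67×10⁻⁸ × 0.0135 × 4.47×10^13.
P = 13800 W.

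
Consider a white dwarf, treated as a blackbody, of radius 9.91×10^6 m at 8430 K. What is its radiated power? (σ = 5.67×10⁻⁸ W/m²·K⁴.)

A = 4πr² = 4π × (9.91×10^6)² = 1.23×10^15 m².
P = σAT⁴ = 5.67×10⁻⁸ × 1.23×10^15 × (8430)⁴ = 5.67×10⁻⁸ × 1.23×10^15 × 5.05×10^15.
P = 3.53×10^23 W.

P ≈ 3.53×10^23 W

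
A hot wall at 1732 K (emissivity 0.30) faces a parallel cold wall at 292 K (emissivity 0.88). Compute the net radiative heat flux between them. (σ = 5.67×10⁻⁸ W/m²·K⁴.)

q ≈ 1.47×10^5 W/m²

For two large parallel gray plates, q = σ(T₁⁴ − T₂⁴) / (1/ε₁ + 1/ε₂ − 1).
1/ε₁ + 1/ε₂ − 1 = 1/0.30 + 1/0.88 − 1 = 3.470.
T₁⁴ − T₂⁴ = 9.00×10^12 − 7.27×10^9 = 8.99×10^12 K⁴.
q = 5.67×10⁻⁸ × 8.99×10^12 / 3.470 = 1.47×10^5 W/m².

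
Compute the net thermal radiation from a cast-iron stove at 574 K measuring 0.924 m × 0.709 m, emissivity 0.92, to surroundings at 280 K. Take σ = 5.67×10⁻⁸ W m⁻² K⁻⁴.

A = 0.924 × 0.709 = 0.655 m².
Q = εσA(T⁴ − T_s⁴). T⁴ − T_s⁴ = (574)⁴ − (280)⁴ = 1.09×10^11 − 6.15×10^9 = 1.02×10^11 K⁴.
Q = 0.92 × 5.67×10⁻⁸ × 0.655 × 1.02×10^11 = 3500 W.

Q ≈ 3500 W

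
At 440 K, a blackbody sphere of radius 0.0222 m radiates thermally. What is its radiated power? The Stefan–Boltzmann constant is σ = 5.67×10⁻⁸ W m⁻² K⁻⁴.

P ≈ 13.2 W

A = 4πr² = 4π × (0.0222)² = 6.19×10^-3 m².
P = σAT⁴ = 5.67×10⁻⁸ × 6.19×10^-3 × (440)⁴ = 5.67×10⁻⁸ × 6.19×10^-3 × 3.75×10^10.
P = 13.2 W.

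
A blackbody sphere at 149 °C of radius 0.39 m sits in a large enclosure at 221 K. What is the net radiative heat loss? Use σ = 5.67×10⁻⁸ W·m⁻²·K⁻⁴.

Q ≈ 3180 W

A = 4πr² = 4π × (0.39)² = 1.91 m².
Convert: 149 °C = 422 K.
Q = σA(T⁴ − T_s⁴). T⁴ − T_s⁴ = (422)⁴ − (221)⁴ = 3.17×10^10 − 2.39×10^9 = 2.93×10^10 K⁴.
Q = 5.67×10⁻⁸ × 1.91 × 2.93×10^10 = 3180 W.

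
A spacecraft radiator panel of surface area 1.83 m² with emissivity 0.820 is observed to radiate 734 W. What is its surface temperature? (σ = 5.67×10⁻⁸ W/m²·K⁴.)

T ≈ 305 K

From P = εσAT⁴, T = (P / εσA)^(1/4) = (734 / (0.820 × 5.67×10⁻⁸ × 1.83))^(1/4).
T = (8.63×10^9)^(1/4) = 305 K.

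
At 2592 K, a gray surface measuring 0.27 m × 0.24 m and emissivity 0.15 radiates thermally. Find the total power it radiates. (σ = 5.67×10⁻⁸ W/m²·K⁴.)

P ≈ 24900 W

A = 0.27 × 0.24 = 0.0648 m².
Stefan–Boltzmann: P = εσAT⁴ = 0.15 × 5.67×10⁻⁸ × 0.0648 × (2592)⁴ = 0.15 × 5.67×10⁻⁸ × 0.0648 × 4.51×10^13.
P = 24900 W.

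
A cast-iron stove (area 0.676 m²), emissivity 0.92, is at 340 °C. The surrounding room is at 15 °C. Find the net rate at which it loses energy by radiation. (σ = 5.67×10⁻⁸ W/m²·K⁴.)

Convert: 340 °C = 613 K; 15 °C = 288 K.
Q = εσA(T⁴ − T_s⁴). T⁴ − T_s⁴ = (613)⁴ − (288)⁴ = 1.41×10^11 − 6.88×10^9 = 1.34×10^11 K⁴.
Q = 0.92 × 5.67×10⁻⁸ × 0.676 × 1.34×10^11 = 4740 W.

Q ≈ 4740 W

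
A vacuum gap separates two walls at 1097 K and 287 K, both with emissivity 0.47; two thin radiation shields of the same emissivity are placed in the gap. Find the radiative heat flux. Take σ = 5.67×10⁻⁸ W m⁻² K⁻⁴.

q ≈ 8370 W/m²

Each of the 3 gaps contributes resistance (2/ε − 1) = 2/0.47 − 1 = 3.255; total = 9.766.
q = σ(T₁⁴ − T₂⁴) / 9.766 = 5.67×10⁻⁸ × 1.44×10^12 / 9.766 = 8370 W/m².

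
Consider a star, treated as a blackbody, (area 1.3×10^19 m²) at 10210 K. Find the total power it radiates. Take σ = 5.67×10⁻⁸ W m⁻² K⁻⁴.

P = σAT⁴ = 5.67×10⁻⁸ × 1.30×10^19 × (10210)⁴ = 5.67×10⁻⁸ × 1.30×10^19 × 1.09×10^16.
P = 8.01×10^27 W.

P ≈ 8.01×10^27 W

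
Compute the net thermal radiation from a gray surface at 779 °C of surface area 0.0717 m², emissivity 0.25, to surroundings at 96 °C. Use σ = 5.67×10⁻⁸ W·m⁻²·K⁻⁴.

Convert: 779 °C = 1052 K; 96 °C = 369 K.
Q = εσA(T⁴ − T_s⁴). T⁴ − T_s⁴ = (1052)⁴ − (369)⁴ = 1.22×10^12 − 1.85×10^10 = 1.21×10^12 K⁴.
Q = 0.25 × 5.67×10⁻⁸ × 0.0717 × 1.21×10^12 = 1230 W.

Q ≈ 1230 W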